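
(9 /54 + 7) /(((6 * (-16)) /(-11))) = 473 /576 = 0.82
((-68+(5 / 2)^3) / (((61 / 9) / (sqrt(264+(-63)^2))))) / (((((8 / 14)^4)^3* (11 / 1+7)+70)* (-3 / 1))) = 17398498011657* sqrt(4233) / 472965741851504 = 2.39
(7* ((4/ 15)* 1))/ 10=14/ 75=0.19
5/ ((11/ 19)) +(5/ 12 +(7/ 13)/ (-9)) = 46297/ 5148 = 8.99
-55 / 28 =-1.96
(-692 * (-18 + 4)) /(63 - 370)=-9688 /307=-31.56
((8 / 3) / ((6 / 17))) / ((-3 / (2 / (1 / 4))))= -544 / 27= -20.15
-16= -16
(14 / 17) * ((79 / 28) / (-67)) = -79 / 2278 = -0.03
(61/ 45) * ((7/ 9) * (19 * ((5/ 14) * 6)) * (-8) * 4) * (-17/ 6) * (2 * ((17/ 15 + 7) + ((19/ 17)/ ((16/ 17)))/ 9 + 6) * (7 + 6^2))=17403778118/ 3645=4774699.07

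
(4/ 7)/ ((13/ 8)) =32/ 91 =0.35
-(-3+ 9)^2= -36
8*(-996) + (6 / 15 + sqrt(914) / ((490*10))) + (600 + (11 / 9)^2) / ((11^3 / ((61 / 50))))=-42946774199 / 5390550 + sqrt(914) / 4900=-7967.04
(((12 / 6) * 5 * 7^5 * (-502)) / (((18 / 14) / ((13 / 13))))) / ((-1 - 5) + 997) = -590597980 / 8919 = -66217.96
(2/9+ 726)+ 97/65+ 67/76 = 32393383/44460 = 728.60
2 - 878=-876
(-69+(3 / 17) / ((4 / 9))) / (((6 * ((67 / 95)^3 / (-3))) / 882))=1763847579375 / 20451884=86243.77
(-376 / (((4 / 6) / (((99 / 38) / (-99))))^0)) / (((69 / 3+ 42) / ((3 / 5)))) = -1128 / 325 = -3.47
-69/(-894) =23/298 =0.08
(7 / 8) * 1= 7 / 8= 0.88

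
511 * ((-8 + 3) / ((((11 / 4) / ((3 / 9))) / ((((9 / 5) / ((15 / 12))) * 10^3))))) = -4905600 / 11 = -445963.64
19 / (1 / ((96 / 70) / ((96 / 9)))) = 2.44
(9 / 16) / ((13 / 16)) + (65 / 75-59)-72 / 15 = -12137 / 195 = -62.24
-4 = -4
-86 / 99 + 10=904 / 99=9.13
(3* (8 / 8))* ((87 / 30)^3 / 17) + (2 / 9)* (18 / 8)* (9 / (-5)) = 3.40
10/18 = 5/9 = 0.56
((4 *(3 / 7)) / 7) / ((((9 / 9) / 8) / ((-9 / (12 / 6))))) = -8.82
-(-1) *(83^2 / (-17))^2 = 47458321 / 289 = 164215.64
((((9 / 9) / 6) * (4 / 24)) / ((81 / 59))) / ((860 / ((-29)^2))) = 49619 / 2507760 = 0.02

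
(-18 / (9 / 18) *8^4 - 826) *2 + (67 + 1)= -296496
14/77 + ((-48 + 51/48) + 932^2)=152869595/176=868577.24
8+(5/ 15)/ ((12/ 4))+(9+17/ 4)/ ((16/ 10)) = 4721/ 288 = 16.39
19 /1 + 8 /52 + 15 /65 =252 /13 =19.38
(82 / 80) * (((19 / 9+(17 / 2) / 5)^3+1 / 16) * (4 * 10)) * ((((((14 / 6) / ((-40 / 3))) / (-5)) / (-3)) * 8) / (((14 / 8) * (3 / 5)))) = -3312731899 / 16402500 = -201.97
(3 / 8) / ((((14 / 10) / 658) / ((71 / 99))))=16685 / 132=126.40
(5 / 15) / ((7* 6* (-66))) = -1 / 8316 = -0.00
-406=-406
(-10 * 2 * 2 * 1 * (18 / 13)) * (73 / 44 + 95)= -765540 / 143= -5353.43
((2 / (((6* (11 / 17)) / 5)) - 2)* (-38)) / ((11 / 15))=-3610 / 121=-29.83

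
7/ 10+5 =5.70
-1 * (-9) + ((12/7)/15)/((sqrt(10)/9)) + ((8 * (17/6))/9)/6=9.75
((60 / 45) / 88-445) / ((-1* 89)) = 29369 / 5874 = 5.00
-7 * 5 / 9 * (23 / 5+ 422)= -1659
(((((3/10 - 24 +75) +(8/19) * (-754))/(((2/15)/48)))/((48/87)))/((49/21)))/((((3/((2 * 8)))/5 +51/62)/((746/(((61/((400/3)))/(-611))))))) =165786221418896000/1922781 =86222102995.03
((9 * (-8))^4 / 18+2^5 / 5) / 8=933124 / 5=186624.80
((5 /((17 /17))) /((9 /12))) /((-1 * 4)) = -5 /3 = -1.67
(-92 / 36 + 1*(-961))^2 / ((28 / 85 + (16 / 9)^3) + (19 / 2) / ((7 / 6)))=402715192320 / 6112009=65889.17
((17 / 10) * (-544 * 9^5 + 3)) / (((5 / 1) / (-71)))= 38772042171 / 50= 775440843.42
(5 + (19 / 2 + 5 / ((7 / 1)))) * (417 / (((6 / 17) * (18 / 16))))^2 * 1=3171580792 / 189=16780850.75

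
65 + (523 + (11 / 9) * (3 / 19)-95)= 493.19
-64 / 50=-32 / 25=-1.28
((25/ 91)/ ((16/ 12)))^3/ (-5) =-0.00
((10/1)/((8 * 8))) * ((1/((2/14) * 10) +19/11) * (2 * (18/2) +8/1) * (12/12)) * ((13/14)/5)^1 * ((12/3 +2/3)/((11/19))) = 285779/19360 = 14.76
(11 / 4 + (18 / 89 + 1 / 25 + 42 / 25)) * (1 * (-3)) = -124749 / 8900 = -14.02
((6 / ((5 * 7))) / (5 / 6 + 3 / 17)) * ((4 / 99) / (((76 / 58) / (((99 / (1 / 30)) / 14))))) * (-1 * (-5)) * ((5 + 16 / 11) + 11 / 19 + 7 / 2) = 167452380 / 2863091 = 58.49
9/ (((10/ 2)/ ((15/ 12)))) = 9/ 4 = 2.25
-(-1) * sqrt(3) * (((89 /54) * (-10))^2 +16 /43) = 8526739 * sqrt(3) /31347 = 471.14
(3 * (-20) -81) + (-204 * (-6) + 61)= 1144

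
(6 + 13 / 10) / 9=73 / 90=0.81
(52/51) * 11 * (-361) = -206492/51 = -4048.86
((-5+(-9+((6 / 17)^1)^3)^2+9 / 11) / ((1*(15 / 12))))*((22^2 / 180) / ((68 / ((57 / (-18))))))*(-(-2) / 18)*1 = -4219007725933 / 4985614876950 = -0.85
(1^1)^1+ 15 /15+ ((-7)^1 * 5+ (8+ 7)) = -18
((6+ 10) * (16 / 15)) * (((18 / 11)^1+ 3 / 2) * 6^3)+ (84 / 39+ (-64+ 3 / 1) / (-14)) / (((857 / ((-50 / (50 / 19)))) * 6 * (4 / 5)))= 793473860093 / 68628560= 11561.86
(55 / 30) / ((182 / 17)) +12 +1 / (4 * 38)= 505331 / 41496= 12.18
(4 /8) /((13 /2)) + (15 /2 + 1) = 8.58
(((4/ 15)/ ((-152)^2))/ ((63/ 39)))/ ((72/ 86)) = 559/ 65499840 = 0.00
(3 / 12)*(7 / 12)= 7 / 48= 0.15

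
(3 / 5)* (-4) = -12 / 5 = -2.40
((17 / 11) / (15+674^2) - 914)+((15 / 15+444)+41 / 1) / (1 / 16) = 2017105487 / 293953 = 6862.00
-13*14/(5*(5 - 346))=182/1705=0.11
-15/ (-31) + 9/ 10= 429/ 310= 1.38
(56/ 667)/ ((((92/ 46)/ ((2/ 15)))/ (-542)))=-30352/ 10005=-3.03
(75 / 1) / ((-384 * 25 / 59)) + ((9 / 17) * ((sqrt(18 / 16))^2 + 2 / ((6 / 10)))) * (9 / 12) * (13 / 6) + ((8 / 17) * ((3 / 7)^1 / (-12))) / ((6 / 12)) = 50889 / 15232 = 3.34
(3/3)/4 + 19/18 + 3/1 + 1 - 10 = -169/36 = -4.69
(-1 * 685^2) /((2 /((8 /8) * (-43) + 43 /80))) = 318791465 /32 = 9962233.28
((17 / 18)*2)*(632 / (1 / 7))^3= 1471954129408 / 9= 163550458823.11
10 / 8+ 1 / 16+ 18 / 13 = 561 / 208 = 2.70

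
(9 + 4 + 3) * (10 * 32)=5120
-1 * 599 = -599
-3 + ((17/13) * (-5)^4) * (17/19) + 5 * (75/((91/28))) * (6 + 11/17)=6278528/4199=1495.24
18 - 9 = 9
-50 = -50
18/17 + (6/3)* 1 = 52/17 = 3.06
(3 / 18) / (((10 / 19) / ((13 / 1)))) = 247 / 60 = 4.12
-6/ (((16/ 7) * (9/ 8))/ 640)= -4480/ 3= -1493.33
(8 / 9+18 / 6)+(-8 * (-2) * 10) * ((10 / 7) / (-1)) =-14155 / 63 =-224.68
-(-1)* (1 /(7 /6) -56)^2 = 148996 /49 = 3040.73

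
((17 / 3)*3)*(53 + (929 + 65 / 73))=1219767 / 73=16709.14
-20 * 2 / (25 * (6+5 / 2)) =-0.19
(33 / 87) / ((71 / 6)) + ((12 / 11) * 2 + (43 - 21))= 548420 / 22649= 24.21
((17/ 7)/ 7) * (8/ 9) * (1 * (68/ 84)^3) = 668168/ 4084101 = 0.16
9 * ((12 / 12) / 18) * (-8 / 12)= -0.33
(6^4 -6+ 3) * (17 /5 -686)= -4413009 /5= -882601.80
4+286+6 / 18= 871 / 3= 290.33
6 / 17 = 0.35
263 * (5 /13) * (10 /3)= 13150 /39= 337.18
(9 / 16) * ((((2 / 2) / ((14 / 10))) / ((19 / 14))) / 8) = 0.04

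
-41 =-41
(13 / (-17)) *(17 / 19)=-0.68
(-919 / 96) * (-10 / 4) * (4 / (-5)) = -919 / 48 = -19.15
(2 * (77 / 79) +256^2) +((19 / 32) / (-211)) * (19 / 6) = 209750770457 / 3200448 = 65537.94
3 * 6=18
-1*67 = -67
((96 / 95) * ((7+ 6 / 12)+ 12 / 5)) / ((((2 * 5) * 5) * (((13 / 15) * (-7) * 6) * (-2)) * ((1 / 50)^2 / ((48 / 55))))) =10368 / 1729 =6.00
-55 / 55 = -1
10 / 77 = 0.13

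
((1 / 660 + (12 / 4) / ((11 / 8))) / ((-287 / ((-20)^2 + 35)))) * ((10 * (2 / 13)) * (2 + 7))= -170955 / 3731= -45.82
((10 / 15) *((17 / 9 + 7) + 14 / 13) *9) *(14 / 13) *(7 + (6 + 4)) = 555016 / 507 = 1094.71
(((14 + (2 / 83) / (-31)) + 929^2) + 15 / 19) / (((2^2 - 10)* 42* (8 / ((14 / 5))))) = -21096104171 / 17599320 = -1198.69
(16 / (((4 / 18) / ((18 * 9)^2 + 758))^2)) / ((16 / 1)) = 14764437081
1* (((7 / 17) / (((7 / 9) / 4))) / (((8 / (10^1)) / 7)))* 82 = 25830 / 17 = 1519.41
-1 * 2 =-2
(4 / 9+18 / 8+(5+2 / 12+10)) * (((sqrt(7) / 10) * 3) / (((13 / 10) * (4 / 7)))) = 4501 * sqrt(7) / 624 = 19.08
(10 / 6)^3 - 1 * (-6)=287 / 27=10.63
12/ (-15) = -0.80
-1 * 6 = -6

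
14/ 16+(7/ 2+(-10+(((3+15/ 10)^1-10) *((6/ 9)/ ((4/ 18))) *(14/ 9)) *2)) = -1367/ 24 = -56.96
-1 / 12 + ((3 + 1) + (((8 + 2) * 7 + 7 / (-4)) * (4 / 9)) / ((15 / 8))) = 3617 / 180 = 20.09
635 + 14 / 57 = 36209 / 57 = 635.25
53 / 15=3.53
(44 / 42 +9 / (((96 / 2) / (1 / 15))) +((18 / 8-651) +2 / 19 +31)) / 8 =-19681381 / 255360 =-77.07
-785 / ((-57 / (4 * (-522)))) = -546360 / 19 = -28755.79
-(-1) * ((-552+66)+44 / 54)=-13100 / 27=-485.19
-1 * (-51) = 51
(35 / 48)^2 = 1225 / 2304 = 0.53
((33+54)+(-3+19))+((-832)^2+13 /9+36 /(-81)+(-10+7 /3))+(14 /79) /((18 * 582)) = 286483538581 /413802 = 692320.33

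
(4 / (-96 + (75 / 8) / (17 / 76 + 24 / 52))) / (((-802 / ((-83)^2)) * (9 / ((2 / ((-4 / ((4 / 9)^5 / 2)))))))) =-4775785472 / 23752786850019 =-0.00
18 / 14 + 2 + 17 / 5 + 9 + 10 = 25.69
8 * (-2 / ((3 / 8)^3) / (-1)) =8192 / 27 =303.41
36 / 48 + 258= 1035 / 4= 258.75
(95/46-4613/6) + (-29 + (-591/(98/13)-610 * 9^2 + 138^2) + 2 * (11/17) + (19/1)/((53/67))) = -190178427769/6092562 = -31214.85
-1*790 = -790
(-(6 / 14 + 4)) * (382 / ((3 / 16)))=-9022.48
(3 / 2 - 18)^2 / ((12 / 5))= 113.44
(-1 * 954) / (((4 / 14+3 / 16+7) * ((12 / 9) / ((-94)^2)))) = -26225248 / 31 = -845975.74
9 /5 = 1.80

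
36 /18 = 2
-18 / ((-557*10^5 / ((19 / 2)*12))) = 513 / 13925000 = 0.00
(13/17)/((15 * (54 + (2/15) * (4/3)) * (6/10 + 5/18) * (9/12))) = 2340/1637117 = 0.00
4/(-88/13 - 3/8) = -416/743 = -0.56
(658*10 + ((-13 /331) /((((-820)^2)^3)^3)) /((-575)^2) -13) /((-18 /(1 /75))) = -20192032768178328243157243524783263136645119999999999999999999987 /4150943236948491415907153762518258753536000000000000000000000000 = -4.86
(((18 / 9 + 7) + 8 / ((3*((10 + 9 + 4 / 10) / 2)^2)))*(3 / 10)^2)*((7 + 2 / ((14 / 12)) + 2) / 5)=2293587 / 1317260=1.74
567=567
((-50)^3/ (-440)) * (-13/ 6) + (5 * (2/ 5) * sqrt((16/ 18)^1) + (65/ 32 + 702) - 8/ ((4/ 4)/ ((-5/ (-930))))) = 4 * sqrt(2)/ 3 + 965253/ 10912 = 90.34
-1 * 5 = -5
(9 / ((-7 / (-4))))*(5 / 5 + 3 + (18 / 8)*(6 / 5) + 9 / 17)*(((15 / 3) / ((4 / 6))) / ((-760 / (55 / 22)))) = -33183 / 36176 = -0.92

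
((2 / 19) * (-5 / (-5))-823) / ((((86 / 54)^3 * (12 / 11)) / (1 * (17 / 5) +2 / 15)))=-3986990667 / 6042532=-659.82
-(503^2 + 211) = -253220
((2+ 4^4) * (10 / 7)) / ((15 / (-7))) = -172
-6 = -6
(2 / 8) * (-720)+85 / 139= -24935 / 139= -179.39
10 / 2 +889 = 894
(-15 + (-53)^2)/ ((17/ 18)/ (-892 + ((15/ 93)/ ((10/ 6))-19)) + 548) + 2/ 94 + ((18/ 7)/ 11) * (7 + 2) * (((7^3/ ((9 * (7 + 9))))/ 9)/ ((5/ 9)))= 7052889218563/ 1152037738280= 6.12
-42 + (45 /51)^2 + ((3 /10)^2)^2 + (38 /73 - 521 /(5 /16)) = -360314145143 /210970000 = -1707.89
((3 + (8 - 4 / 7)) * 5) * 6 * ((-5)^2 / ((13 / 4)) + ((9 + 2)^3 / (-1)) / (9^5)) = 4297945810 / 1791153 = 2399.54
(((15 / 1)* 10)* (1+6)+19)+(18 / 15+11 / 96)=513751 / 480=1070.31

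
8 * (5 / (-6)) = -6.67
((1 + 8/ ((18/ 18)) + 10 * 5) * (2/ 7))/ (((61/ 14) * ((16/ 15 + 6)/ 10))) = 17700/ 3233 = 5.47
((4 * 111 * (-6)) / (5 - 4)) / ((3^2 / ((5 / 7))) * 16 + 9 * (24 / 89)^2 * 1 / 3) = -1465385 / 111014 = -13.20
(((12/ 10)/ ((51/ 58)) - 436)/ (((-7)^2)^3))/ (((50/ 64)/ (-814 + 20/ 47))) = 45205269504/ 11750193875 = 3.85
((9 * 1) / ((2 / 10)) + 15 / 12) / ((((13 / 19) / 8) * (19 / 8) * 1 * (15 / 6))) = 1184 / 13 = 91.08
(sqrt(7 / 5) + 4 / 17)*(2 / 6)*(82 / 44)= 82 / 561 + 41*sqrt(35) / 330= 0.88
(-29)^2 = 841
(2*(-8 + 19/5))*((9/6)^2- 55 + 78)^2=-214221/40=-5355.52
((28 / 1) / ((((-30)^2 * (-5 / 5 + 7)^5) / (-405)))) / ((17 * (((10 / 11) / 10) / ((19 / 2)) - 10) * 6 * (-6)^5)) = -1463 / 7154357944320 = -0.00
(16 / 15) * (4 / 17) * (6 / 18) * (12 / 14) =0.07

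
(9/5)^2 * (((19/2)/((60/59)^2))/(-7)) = -595251/140000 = -4.25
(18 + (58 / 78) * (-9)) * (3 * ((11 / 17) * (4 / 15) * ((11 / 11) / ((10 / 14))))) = 45276 / 5525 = 8.19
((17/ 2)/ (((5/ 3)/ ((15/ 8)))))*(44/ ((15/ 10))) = 561/ 2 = 280.50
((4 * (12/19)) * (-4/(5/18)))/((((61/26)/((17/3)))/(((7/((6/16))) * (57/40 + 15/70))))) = -2688.70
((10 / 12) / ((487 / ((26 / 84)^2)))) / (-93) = -845 / 479359944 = -0.00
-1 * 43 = -43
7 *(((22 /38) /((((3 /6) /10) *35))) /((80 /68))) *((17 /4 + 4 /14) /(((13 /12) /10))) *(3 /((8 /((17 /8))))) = 65.67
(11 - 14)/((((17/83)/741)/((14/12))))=-430521/34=-12662.38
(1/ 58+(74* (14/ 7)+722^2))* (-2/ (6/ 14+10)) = -211701399/ 2117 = -100000.66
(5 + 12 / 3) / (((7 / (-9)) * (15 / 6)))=-162 / 35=-4.63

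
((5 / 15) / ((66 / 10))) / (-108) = -5 / 10692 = -0.00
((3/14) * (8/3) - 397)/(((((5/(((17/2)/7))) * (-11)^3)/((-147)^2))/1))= 4160835/2662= 1563.05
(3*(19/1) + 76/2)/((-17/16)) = -1520/17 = -89.41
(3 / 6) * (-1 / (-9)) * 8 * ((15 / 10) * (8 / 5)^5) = 65536 / 9375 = 6.99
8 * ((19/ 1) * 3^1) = 456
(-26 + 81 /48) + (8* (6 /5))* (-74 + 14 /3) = -55193 /80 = -689.91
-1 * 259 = -259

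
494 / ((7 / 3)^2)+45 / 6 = 9627 / 98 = 98.23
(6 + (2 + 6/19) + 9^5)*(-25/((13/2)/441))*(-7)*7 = 1212361060050/247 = 4908344372.67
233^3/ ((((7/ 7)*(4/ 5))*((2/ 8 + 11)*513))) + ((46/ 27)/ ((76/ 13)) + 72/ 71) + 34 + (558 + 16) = 2195675075/ 655614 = 3349.04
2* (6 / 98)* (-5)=-30 / 49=-0.61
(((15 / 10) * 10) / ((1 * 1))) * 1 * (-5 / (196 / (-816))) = 15300 / 49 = 312.24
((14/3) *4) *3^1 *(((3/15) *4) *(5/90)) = 112/45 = 2.49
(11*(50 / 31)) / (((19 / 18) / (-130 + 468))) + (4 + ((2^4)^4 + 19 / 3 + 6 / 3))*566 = 65566368830 / 1767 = 37106037.82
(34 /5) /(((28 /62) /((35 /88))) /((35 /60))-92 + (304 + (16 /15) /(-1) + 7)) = 22134 /715709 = 0.03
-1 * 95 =-95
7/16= 0.44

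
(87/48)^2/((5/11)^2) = 101761/6400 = 15.90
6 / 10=3 / 5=0.60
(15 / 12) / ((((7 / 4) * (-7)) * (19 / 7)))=-5 / 133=-0.04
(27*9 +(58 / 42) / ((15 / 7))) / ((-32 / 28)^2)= 134309 / 720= 186.54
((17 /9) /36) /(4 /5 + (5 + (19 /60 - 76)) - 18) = -85 /142371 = -0.00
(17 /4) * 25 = 425 /4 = 106.25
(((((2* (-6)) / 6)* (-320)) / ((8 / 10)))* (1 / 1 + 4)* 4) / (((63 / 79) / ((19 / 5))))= 4803200 / 63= 76241.27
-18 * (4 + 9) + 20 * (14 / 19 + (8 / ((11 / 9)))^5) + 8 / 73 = 240067.17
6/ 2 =3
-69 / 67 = -1.03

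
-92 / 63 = -1.46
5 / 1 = 5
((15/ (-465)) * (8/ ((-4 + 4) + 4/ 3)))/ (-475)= 6/ 14725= 0.00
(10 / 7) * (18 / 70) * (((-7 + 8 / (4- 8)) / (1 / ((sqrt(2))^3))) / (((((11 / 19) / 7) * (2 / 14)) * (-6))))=1026 * sqrt(2) / 11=131.91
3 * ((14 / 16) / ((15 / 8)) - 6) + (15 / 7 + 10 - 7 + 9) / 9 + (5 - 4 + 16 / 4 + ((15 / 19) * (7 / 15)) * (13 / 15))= -3874 / 399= -9.71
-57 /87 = -19 /29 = -0.66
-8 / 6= -4 / 3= -1.33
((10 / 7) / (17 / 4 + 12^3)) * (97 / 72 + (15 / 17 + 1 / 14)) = 98575 / 51946713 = 0.00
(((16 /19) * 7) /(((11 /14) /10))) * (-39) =-611520 /209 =-2925.93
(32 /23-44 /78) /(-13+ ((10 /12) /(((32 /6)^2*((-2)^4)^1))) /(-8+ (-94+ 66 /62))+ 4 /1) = -6339837952 /68977917723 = -0.09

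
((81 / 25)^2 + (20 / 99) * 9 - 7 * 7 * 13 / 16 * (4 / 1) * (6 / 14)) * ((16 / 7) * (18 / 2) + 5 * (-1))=-167662819 / 192500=-870.98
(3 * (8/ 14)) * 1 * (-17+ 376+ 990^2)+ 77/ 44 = 47062081/ 28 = 1680788.61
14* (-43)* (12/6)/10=-602/5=-120.40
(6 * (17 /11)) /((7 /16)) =1632 /77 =21.19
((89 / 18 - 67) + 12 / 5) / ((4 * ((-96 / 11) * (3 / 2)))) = 59059 / 51840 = 1.14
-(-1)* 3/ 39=1/ 13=0.08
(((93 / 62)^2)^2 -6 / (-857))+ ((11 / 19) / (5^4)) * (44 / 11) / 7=5778871453 / 1139810000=5.07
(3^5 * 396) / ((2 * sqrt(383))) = 48114 * sqrt(383) / 383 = 2458.51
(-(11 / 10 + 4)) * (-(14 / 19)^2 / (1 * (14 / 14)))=4998 / 1805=2.77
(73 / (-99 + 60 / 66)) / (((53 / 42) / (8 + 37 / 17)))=-5834598 / 972179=-6.00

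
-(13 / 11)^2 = -169 / 121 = -1.40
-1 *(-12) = 12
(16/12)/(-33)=-4/99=-0.04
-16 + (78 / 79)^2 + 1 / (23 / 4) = -2131792 / 143543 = -14.85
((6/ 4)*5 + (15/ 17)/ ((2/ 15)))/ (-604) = -60/ 2567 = -0.02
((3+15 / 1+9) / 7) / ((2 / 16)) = 216 / 7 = 30.86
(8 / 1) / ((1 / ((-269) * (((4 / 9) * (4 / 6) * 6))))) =-34432 / 9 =-3825.78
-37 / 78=-0.47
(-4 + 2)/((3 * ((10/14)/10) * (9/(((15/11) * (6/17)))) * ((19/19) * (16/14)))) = -245/561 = -0.44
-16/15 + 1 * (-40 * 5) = -3016/15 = -201.07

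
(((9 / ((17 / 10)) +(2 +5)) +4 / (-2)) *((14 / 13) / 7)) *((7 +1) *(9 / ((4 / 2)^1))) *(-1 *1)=-12600 / 221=-57.01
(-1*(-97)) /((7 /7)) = 97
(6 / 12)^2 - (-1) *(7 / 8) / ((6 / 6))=1.12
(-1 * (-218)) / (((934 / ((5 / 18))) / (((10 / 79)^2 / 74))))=13625 / 970544151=0.00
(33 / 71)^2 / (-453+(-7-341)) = -121 / 448649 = -0.00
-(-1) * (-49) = -49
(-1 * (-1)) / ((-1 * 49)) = -0.02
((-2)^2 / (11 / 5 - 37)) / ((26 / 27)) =-0.12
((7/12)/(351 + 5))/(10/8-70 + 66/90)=-5/207548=-0.00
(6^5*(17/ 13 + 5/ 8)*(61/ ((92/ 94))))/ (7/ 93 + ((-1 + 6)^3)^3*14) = 26046115866/ 760347658343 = 0.03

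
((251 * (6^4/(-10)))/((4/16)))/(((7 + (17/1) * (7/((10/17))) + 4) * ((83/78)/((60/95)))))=-45107712/124583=-362.07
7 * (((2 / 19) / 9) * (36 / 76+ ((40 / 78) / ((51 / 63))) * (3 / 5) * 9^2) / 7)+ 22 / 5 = 1901032 / 398905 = 4.77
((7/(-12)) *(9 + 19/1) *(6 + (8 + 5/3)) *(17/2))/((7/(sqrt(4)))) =-5593/9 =-621.44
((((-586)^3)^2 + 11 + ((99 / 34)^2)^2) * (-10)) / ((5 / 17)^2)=-4681052696605428102.85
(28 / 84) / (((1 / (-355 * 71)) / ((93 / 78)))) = -781355 / 78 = -10017.37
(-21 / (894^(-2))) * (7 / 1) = -117487692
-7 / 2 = -3.50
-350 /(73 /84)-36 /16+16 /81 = -9574145 /23652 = -404.79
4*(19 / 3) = 25.33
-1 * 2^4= -16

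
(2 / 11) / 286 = 1 / 1573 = 0.00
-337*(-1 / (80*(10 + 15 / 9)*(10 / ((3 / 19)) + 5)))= 3033 / 574000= 0.01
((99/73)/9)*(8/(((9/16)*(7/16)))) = 22528/4599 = 4.90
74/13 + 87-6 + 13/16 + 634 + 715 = 298793/208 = 1436.50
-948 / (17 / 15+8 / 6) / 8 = -3555 / 74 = -48.04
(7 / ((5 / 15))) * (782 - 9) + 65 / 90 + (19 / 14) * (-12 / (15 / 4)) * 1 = 10224509 / 630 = 16229.38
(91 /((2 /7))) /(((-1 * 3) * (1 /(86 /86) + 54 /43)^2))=-20.86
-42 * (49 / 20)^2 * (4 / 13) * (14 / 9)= -120.67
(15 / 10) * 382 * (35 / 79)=20055 / 79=253.86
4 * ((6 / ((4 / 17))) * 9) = 918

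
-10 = -10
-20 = -20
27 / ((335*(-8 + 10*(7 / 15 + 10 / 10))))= 81 / 6700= 0.01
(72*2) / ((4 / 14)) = 504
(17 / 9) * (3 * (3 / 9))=17 / 9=1.89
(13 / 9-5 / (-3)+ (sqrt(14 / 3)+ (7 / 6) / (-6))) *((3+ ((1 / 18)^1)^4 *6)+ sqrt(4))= 87481 *sqrt(42) / 52488+ 3061835 / 209952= 25.38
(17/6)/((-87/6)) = -17/87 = -0.20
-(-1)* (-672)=-672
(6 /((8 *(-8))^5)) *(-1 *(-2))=-3 /268435456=-0.00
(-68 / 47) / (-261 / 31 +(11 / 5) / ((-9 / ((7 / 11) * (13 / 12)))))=1138320 / 6756767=0.17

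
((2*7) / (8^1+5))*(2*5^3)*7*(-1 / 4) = -471.15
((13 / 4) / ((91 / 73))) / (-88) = -73 / 2464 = -0.03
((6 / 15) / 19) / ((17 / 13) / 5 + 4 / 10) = 26 / 817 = 0.03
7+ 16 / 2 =15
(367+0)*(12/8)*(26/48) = 4771/16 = 298.19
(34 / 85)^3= 8 / 125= 0.06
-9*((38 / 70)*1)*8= -1368 / 35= -39.09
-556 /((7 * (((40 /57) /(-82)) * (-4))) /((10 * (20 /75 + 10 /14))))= -11152943 /490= -22761.11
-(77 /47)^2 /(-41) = 5929 /90569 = 0.07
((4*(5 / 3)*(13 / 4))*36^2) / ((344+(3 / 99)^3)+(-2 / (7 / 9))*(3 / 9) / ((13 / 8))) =91829097360 / 1123246963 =81.75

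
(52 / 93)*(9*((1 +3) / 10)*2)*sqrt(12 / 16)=312*sqrt(3) / 155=3.49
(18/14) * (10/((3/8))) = 240/7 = 34.29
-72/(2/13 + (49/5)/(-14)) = 9360/71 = 131.83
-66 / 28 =-33 / 14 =-2.36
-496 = -496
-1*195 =-195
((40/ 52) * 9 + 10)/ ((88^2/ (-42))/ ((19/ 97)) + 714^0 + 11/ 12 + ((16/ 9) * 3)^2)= -1053360/ 56701307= -0.02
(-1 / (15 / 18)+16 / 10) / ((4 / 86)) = 43 / 5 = 8.60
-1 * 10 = -10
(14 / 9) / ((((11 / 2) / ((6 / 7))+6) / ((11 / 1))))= 1.38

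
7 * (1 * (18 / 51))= 42 / 17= 2.47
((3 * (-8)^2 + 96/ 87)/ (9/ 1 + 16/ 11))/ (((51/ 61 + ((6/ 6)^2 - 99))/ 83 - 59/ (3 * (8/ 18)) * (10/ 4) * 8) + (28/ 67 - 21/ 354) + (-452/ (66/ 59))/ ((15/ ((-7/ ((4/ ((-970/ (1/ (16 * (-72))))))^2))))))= 5424605130560/ 4321803256103193645097721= 0.00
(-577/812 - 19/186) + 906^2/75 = 20660549417/1887900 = 10943.67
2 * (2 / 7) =4 / 7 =0.57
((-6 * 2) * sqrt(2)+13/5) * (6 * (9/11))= 702/55 - 648 * sqrt(2)/11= -70.55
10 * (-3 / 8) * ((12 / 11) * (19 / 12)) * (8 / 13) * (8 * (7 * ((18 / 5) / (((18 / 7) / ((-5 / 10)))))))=156.25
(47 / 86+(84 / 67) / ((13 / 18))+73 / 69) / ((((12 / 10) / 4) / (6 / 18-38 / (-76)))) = 9.28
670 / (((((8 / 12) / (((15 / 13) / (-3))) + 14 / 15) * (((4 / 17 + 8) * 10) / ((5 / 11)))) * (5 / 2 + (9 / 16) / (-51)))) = -96815 / 52129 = -1.86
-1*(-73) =73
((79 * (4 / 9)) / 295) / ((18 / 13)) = 2054 / 23895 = 0.09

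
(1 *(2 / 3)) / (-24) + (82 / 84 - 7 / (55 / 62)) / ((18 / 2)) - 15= -15.80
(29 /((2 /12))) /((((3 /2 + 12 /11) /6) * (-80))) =-957 /190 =-5.04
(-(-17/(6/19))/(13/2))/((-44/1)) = -323/1716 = -0.19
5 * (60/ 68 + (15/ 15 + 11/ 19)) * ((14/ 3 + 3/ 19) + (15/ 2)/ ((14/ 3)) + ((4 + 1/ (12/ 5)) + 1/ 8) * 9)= 200078975/ 343672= 582.18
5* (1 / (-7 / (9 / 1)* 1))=-45 / 7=-6.43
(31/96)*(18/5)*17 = 1581/80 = 19.76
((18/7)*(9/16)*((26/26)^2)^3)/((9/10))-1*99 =-2727/28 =-97.39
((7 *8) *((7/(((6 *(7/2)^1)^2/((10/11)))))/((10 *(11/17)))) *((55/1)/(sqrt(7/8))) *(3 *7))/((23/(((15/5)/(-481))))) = -1360 *sqrt(14)/121693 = -0.04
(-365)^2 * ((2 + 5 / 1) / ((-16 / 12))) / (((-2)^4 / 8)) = -349715.62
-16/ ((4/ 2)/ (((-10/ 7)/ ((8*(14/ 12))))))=60/ 49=1.22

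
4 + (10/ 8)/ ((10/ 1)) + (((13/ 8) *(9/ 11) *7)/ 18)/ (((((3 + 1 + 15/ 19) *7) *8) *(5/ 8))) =25429/ 6160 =4.13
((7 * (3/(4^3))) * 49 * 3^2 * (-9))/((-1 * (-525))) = -3969/1600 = -2.48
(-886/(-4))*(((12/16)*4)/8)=1329/16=83.06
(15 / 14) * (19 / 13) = 285 / 182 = 1.57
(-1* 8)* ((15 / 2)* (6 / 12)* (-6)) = 180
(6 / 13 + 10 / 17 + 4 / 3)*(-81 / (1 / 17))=-42660 / 13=-3281.54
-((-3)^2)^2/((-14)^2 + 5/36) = -2916/7061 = -0.41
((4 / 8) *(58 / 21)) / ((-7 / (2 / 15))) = -58 / 2205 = -0.03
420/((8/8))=420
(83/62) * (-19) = -1577/62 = -25.44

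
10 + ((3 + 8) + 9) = 30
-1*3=-3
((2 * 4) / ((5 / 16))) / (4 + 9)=128 / 65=1.97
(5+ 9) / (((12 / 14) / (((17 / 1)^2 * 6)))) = 28322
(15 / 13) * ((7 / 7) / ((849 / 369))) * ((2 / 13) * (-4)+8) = 177120 / 47827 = 3.70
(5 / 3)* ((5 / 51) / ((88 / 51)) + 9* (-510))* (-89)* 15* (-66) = -674033156.25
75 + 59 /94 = 7109 /94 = 75.63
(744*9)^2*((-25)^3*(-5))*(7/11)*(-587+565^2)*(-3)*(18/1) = -421900740491580000000/11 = -38354612771961818181.82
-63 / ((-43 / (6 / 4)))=189 / 86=2.20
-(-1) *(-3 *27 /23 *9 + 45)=306 /23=13.30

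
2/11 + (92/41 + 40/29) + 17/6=520939/78474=6.64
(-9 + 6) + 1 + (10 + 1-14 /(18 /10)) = 11 /9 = 1.22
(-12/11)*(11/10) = -6/5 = -1.20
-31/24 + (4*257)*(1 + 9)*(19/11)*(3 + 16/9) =67189057/792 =84834.67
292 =292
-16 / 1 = -16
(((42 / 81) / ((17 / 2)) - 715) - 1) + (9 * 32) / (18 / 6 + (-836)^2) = -229669261592 / 320794641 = -715.94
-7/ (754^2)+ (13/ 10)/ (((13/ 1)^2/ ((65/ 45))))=283943/ 25583220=0.01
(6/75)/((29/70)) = 28/145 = 0.19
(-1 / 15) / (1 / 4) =-4 / 15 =-0.27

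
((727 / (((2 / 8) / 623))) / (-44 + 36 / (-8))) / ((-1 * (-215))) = -3623368 / 20855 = -173.74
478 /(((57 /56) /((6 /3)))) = 53536 /57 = 939.23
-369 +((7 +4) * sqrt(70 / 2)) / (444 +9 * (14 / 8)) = -369 +44 * sqrt(35) / 1839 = -368.86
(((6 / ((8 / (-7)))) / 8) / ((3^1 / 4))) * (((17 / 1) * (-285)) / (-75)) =-2261 / 40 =-56.52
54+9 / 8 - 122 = -535 / 8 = -66.88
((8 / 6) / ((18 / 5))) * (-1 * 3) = -10 / 9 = -1.11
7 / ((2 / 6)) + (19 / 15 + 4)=394 / 15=26.27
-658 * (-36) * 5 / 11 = 118440 / 11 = 10767.27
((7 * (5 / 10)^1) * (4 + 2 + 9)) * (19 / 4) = 1995 / 8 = 249.38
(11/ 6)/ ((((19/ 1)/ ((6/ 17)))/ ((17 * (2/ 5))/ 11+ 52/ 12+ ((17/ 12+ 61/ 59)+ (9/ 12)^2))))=413521/ 1524560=0.27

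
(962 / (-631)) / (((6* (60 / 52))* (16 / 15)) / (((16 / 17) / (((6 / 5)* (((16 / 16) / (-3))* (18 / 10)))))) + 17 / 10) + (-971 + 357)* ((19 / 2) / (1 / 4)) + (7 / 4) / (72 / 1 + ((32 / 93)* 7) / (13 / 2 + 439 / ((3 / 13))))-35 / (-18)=-34776584371219120723 / 1490660661948768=-23329.65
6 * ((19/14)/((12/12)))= 57/7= 8.14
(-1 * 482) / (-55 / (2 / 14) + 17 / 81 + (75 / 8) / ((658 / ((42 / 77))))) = 1130343984 / 902357711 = 1.25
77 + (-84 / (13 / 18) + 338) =3883 / 13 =298.69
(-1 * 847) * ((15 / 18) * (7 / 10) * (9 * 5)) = -88935 / 4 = -22233.75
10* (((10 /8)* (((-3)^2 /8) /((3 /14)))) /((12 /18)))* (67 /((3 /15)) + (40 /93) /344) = 351663375 /10664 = 32976.69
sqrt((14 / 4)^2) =3.50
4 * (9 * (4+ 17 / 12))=195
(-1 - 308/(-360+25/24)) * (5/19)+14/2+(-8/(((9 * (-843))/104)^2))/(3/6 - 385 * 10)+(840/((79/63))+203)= 1008421774930530158431/1146147357489143013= 879.84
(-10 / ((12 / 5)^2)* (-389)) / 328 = 48625 / 23616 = 2.06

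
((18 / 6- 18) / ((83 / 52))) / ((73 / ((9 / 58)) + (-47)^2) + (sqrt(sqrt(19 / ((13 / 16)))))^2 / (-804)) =-4939549483050 / 1408366178062891- 705510 * sqrt(247) / 1408366178062891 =-0.00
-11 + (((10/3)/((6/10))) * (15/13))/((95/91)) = -277/57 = -4.86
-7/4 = -1.75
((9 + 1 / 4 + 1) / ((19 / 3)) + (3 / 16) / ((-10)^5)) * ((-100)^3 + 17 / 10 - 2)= -491999577599829 / 304000000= -1618419.66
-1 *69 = -69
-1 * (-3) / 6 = 1 / 2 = 0.50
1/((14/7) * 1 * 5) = 1/10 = 0.10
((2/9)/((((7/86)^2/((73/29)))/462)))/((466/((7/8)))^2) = 10393229/75570288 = 0.14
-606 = -606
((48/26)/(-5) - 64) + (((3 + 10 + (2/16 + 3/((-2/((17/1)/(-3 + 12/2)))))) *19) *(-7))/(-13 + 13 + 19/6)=-67241/260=-258.62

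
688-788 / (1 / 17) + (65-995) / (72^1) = -152651 / 12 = -12720.92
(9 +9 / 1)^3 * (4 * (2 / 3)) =15552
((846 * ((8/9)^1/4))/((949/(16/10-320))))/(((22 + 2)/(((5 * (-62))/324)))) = 579886/230607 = 2.51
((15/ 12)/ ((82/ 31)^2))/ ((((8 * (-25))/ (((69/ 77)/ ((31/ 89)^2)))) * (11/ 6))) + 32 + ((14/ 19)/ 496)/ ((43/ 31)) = 11910742340921/ 372240102080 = 32.00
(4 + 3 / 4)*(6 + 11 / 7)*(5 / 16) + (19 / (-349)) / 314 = 275878499 / 24547264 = 11.24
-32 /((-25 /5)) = 32 /5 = 6.40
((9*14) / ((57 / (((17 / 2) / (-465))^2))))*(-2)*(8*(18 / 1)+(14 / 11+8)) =-1136926 / 5021225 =-0.23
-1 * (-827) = 827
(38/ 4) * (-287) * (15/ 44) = -81795/ 88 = -929.49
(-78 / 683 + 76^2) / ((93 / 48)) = 63118880 / 21173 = 2981.10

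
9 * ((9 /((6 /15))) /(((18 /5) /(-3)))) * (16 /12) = -225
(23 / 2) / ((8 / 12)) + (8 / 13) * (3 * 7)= 1569 / 52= 30.17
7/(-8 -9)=-7/17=-0.41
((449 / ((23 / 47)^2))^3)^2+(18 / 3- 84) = 43442850031418602173.84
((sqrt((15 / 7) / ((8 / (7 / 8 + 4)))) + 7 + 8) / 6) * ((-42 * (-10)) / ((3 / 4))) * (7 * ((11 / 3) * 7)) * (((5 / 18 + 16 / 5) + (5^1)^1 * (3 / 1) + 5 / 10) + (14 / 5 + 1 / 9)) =530915 * sqrt(455) / 27 + 148656200 / 27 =5925222.37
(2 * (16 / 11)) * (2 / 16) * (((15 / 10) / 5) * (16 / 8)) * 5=12 / 11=1.09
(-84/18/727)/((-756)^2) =-1/89037144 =-0.00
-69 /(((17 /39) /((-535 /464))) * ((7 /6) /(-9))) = -38871495 /27608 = -1407.98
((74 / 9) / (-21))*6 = -148 / 63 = -2.35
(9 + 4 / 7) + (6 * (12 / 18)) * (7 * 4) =851 / 7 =121.57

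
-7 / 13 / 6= -7 / 78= -0.09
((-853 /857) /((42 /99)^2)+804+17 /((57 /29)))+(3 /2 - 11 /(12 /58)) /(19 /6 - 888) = 807.18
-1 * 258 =-258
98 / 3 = 32.67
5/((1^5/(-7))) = -35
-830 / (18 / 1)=-415 / 9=-46.11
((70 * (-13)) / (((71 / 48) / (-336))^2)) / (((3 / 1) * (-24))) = 3287531520 / 5041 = 652158.60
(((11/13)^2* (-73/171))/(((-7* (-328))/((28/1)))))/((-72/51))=150161/56873232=0.00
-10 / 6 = -5 / 3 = -1.67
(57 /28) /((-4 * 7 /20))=-285 /196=-1.45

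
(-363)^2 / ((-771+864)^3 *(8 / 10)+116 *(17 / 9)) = 0.20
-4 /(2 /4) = -8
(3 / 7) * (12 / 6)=6 / 7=0.86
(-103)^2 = 10609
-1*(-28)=28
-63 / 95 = -0.66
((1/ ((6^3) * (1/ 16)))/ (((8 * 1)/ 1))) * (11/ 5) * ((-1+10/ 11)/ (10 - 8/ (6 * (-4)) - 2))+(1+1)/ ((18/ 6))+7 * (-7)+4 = -199501/ 4500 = -44.33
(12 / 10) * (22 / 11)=12 / 5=2.40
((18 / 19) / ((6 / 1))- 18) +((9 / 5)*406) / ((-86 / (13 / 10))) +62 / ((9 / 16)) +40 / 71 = 2137757159 / 26103150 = 81.90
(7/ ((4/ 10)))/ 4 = 35/ 8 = 4.38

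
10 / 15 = 2 / 3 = 0.67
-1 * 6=-6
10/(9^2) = 10/81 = 0.12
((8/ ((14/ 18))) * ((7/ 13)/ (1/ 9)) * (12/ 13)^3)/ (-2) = -559872/ 28561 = -19.60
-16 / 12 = -4 / 3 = -1.33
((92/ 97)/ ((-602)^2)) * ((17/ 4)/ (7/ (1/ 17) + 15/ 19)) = 7429/ 80008655888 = 0.00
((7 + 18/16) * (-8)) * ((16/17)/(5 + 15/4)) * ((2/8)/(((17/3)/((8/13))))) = -0.19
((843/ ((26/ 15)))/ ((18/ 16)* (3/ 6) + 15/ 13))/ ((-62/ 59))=-994740/ 3689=-269.65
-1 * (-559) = 559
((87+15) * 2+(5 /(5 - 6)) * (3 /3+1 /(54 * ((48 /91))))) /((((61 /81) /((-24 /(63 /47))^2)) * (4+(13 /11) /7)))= 25045125094 /1233603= 20302.42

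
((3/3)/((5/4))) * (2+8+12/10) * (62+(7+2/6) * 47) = 54656/15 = 3643.73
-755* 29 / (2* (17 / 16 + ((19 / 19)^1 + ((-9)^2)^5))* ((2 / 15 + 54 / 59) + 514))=-171100 / 28067798552497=-0.00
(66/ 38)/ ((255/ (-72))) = -792/ 1615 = -0.49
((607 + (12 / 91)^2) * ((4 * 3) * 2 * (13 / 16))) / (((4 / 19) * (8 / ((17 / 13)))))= 4870882959 / 529984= 9190.62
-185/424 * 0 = 0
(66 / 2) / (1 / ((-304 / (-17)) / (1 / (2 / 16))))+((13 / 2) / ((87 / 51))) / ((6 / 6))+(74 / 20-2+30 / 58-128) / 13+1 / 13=2178303 / 32045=67.98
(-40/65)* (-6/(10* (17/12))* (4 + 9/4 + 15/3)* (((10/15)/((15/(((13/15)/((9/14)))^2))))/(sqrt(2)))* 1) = 20384* sqrt(2)/172125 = 0.17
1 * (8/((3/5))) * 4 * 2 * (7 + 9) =5120/3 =1706.67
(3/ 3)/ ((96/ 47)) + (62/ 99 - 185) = -582545/ 3168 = -183.88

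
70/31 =2.26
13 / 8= 1.62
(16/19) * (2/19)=32/361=0.09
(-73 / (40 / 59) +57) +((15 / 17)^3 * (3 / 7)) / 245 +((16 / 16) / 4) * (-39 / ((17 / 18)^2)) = -4152541453 / 67406360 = -61.60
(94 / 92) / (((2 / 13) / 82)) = 25051 / 46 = 544.59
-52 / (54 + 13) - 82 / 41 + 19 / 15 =-1517 / 1005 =-1.51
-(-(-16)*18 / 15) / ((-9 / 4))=128 / 15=8.53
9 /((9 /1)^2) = 1 /9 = 0.11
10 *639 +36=6426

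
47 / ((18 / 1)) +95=1757 / 18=97.61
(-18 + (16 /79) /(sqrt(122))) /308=-9 /154 + 2* sqrt(122) /371063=-0.06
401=401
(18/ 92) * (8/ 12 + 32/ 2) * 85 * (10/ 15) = 4250/ 23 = 184.78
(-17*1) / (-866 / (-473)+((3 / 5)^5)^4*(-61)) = -766849517822265625 / 82487591610459197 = -9.30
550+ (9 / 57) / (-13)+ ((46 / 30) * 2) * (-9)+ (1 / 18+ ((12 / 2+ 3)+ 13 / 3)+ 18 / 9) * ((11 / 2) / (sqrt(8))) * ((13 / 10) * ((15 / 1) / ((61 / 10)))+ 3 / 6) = 1374197 * sqrt(2) / 17568+ 645149 / 1235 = 633.01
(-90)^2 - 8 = 8092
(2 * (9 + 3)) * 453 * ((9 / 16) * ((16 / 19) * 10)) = 978480 / 19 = 51498.95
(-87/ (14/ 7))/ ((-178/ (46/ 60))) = 667/ 3560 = 0.19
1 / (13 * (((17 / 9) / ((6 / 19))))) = 54 / 4199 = 0.01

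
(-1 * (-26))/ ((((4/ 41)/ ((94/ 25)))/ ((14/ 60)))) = 175357/ 750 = 233.81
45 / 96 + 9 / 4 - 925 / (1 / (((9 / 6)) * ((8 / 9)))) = -118139 / 96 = -1230.61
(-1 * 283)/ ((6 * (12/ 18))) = -70.75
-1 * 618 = -618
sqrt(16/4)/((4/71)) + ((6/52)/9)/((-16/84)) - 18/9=3477/104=33.43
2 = 2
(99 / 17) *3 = 297 / 17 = 17.47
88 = 88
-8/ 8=-1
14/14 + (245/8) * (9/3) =743/8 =92.88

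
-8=-8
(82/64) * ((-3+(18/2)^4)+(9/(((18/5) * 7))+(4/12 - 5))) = 11285455/1344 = 8396.92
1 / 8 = 0.12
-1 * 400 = -400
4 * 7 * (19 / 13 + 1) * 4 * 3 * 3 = 32256 / 13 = 2481.23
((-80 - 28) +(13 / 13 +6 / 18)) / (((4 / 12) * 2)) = -160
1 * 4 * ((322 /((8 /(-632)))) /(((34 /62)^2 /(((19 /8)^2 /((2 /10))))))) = -22062440995 /2312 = -9542578.29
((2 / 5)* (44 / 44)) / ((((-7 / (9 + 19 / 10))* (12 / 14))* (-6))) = 109 / 900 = 0.12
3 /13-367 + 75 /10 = -9341 /26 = -359.27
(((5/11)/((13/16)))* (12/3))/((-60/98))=-3.66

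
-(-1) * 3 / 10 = 3 / 10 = 0.30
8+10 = 18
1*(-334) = -334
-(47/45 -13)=538/45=11.96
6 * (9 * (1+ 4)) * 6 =1620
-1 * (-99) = 99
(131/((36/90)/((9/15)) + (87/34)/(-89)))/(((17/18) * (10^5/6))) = 944379/72387500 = 0.01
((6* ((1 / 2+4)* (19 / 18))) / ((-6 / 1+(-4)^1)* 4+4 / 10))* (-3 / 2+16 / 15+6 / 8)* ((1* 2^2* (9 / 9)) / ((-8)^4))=-361 / 1622016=-0.00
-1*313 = -313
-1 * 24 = -24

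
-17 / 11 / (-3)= 17 / 33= 0.52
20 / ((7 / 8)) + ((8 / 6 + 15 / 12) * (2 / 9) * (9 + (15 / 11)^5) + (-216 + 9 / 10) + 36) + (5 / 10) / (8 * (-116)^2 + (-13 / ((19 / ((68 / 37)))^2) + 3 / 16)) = -4271336616688832181677 / 28788536290907840370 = -148.37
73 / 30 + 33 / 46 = 3.15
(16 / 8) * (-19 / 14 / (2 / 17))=-323 / 14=-23.07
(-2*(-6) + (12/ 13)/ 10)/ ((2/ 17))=102.78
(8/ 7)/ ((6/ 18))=24/ 7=3.43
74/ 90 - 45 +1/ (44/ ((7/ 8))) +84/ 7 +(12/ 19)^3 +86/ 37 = -118915887923/ 4019922720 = -29.58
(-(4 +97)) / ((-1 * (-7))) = -101 / 7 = -14.43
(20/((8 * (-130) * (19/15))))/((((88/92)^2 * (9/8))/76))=-5290/4719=-1.12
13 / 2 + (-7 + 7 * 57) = 398.50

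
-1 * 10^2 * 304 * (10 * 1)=-304000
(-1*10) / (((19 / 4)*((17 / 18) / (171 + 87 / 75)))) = -383.76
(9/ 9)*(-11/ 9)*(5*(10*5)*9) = -2750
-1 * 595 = -595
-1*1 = -1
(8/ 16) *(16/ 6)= 4/ 3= 1.33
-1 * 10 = -10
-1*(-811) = 811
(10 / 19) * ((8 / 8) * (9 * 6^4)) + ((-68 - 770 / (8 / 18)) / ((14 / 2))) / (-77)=125806339 / 20482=6142.29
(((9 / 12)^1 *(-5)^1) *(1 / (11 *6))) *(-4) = 5 / 22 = 0.23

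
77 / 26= 2.96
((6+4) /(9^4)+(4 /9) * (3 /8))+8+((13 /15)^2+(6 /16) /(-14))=163362637 /18370800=8.89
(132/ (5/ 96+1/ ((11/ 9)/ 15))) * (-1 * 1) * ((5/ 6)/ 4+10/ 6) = -52272/ 2603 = -20.08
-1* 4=-4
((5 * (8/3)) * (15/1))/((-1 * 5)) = -40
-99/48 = -33/16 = -2.06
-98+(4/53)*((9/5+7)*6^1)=-24914/265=-94.02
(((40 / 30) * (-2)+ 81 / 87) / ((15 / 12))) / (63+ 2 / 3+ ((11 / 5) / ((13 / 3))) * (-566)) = 7852 / 1264951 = 0.01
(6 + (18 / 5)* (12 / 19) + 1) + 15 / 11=11116 / 1045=10.64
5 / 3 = 1.67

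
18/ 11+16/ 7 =302/ 77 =3.92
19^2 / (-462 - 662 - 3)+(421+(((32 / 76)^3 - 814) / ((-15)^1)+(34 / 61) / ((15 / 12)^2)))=16809000430616 / 35365175475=475.30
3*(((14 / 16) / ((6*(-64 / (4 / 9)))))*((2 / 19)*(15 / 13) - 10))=2135 / 71136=0.03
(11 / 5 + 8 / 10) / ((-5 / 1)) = -3 / 5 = -0.60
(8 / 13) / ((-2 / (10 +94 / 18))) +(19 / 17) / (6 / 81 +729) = -183325439 / 39153465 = -4.68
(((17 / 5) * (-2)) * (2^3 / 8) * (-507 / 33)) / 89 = 5746 / 4895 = 1.17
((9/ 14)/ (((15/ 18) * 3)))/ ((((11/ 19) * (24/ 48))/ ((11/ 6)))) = 57/ 35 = 1.63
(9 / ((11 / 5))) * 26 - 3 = 1137 / 11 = 103.36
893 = 893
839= 839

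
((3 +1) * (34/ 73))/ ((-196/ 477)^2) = 3867993/ 350546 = 11.03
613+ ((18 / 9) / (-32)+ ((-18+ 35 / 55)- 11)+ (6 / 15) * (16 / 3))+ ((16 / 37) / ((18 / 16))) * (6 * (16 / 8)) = 19253373 / 32560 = 591.32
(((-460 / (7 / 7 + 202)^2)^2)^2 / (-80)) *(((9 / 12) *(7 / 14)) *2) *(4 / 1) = -1679046000 / 2883821021683985761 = -0.00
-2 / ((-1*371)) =2 / 371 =0.01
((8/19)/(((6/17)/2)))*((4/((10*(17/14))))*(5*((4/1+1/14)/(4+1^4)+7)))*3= 8752/95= 92.13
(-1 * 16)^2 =256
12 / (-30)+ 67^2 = 22443 / 5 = 4488.60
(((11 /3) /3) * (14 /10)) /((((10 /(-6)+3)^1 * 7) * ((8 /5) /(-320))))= -110 /3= -36.67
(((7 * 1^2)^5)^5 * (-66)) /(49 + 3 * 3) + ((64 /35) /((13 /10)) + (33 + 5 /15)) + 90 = -12081687194552659790382697 /7917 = -1526043601686580749069.43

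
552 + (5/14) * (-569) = 4883/14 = 348.79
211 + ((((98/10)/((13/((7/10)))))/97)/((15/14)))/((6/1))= 598662151/2837250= 211.00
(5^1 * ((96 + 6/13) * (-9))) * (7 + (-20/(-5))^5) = -58179330/13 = -4475333.08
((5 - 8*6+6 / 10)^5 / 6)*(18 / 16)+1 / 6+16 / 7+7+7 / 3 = -1124108969559 / 43750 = -25693919.30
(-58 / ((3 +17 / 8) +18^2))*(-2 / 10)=464 / 13165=0.04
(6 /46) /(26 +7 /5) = 15 /3151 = 0.00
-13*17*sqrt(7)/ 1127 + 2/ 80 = 1/ 40 - 221*sqrt(7)/ 1127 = -0.49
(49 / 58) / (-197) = -49 / 11426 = -0.00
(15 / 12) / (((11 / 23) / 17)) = 1955 / 44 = 44.43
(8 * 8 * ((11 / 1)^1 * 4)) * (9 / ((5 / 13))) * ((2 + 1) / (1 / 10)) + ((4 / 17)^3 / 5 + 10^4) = 48806528144 / 24565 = 1986832.00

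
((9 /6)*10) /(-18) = -5 /6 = -0.83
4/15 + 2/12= 13/30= 0.43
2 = 2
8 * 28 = 224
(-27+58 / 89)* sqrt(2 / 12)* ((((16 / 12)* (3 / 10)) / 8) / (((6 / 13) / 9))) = -6097* sqrt(6) / 1424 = -10.49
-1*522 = -522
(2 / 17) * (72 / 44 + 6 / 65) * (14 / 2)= 17304 / 12155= 1.42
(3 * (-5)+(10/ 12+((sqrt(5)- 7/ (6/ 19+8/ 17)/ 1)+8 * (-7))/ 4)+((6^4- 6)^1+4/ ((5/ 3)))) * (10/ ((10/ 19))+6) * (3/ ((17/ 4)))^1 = 75 * sqrt(5)/ 17+5656765/ 254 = 22280.59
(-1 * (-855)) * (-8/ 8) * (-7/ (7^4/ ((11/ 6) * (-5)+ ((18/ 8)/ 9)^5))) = -8024745/ 351232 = -22.85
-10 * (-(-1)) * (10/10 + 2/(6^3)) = -545/54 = -10.09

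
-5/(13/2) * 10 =-100/13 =-7.69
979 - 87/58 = 1955/2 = 977.50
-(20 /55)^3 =-0.05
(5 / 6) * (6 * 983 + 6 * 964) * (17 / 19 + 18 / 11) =468165 / 19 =24640.26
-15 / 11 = -1.36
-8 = -8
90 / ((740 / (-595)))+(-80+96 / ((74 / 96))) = -2059 / 74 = -27.82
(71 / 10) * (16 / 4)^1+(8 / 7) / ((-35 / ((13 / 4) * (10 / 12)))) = 20809 / 735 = 28.31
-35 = -35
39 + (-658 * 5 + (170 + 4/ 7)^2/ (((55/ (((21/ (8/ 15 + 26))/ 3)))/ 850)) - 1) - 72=115300.68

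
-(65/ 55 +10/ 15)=-61/ 33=-1.85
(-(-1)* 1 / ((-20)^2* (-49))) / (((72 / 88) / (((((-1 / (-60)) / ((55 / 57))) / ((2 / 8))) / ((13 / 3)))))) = -19 / 19110000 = -0.00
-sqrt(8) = -2 *sqrt(2) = -2.83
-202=-202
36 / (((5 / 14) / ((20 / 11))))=2016 / 11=183.27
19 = 19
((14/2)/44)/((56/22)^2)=11/448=0.02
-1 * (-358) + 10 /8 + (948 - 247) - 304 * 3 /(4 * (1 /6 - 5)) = 128461 /116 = 1107.42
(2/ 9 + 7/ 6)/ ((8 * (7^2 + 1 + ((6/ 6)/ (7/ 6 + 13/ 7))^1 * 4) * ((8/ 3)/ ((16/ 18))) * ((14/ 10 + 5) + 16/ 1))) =15875/ 315366912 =0.00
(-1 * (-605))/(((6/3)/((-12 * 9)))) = -32670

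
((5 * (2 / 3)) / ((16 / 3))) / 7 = 5 / 56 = 0.09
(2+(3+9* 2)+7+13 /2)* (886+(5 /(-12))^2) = 9315457 /288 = 32345.34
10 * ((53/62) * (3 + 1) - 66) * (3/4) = -14550/31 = -469.35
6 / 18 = 1 / 3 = 0.33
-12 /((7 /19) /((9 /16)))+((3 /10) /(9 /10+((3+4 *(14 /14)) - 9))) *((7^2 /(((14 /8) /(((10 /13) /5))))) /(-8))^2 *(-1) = -949551 /52052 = -18.24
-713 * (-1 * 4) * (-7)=-19964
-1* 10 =-10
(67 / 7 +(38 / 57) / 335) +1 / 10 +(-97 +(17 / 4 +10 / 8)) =-115130 / 1407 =-81.83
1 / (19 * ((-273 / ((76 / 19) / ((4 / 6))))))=-2 / 1729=-0.00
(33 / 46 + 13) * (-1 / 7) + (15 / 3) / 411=-257731 / 132342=-1.95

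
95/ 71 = 1.34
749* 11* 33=271887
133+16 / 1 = 149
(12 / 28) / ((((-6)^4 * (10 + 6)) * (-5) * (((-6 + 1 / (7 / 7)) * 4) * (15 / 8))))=1 / 9072000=0.00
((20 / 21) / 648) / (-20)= -1 / 13608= -0.00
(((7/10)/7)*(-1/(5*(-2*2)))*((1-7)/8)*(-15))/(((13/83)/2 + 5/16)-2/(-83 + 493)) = 30627/210134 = 0.15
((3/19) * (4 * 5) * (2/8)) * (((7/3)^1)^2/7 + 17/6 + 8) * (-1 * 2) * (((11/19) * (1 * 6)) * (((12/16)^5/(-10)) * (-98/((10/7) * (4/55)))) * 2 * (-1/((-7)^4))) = 323433/272384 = 1.19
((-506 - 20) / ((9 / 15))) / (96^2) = -1315 / 13824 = -0.10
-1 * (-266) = 266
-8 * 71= -568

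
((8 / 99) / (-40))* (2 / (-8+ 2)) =1 / 1485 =0.00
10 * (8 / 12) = 20 / 3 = 6.67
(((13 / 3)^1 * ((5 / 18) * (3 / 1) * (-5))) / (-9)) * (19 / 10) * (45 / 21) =6175 / 756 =8.17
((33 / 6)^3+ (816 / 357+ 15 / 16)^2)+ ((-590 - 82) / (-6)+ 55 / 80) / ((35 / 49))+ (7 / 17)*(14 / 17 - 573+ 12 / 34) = 1795748261 / 18126080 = 99.07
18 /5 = 3.60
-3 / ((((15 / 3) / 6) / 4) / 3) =-43.20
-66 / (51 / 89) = -1958 / 17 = -115.18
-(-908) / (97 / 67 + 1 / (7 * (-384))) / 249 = 54509056 / 21635527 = 2.52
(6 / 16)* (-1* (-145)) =435 / 8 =54.38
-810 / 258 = -135 / 43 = -3.14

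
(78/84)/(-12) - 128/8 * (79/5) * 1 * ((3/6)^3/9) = -9043/2520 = -3.59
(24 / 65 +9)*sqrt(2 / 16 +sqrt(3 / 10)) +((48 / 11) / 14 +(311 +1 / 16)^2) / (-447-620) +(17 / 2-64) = -3074651949 / 21032704 +609*sqrt(50 +40*sqrt(30)) / 1300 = -138.50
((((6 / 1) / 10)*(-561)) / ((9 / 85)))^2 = 10106041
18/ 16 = 9/ 8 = 1.12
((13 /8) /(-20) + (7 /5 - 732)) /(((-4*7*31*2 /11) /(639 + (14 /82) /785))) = 13224070462889 /4469852800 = 2958.50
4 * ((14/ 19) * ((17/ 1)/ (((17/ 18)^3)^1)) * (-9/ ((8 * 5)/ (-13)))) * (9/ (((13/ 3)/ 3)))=29760696/ 27455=1083.98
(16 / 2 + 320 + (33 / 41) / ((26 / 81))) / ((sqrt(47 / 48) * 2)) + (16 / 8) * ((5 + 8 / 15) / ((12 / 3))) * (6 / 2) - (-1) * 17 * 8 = 1443 / 10 + 352321 * sqrt(141) / 25051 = 311.30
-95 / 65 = -19 / 13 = -1.46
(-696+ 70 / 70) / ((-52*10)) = 139 / 104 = 1.34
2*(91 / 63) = 26 / 9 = 2.89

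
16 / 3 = 5.33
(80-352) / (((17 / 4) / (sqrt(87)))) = -64 * sqrt(87) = -596.95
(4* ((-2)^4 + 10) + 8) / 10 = 56 / 5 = 11.20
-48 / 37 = -1.30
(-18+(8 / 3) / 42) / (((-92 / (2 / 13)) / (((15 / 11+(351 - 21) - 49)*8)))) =14039120 / 207207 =67.75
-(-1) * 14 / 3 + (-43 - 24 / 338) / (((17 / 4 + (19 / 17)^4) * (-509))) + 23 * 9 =35346296839181 / 166978889961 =211.68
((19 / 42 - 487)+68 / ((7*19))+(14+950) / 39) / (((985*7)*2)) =-1595239 / 47685820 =-0.03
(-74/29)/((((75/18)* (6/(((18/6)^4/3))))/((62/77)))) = -123876/55825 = -2.22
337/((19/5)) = 1685/19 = 88.68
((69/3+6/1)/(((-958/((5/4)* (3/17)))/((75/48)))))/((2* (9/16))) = -0.01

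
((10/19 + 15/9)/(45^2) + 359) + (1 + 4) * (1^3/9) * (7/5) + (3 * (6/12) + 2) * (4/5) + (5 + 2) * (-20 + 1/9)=5156188/23085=223.36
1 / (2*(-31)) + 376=23311 / 62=375.98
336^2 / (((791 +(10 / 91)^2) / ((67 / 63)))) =994249984 / 6550371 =151.79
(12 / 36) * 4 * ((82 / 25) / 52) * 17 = 1.43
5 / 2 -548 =-1091 / 2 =-545.50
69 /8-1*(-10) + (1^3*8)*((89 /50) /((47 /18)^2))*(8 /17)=147266941 /7510600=19.61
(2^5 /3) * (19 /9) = 608 /27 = 22.52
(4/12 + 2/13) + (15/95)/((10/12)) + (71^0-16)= -53068/3705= -14.32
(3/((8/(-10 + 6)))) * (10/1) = -15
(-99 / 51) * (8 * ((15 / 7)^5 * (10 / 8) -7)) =-219534414 / 285719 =-768.36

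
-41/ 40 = -1.02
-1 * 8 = -8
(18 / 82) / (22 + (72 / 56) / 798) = 16758 / 1679647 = 0.01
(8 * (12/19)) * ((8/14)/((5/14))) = 768/95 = 8.08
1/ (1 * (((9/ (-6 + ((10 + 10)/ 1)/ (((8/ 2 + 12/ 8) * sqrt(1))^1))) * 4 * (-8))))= 13/ 1584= 0.01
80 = 80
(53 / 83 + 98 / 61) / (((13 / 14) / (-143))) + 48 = -1507494 / 5063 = -297.75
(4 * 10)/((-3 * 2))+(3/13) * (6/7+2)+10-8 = -1094/273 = -4.01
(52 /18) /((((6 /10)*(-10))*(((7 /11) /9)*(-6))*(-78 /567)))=-33 /4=-8.25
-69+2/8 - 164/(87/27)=-119.65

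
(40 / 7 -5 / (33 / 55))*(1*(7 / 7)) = -55 / 21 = -2.62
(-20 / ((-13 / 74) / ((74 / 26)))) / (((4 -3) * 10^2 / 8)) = 21904 / 845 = 25.92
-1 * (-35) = 35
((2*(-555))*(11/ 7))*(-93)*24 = 27252720/ 7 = 3893245.71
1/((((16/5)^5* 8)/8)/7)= 21875/1048576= 0.02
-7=-7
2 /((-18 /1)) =-1 /9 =-0.11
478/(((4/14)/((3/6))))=836.50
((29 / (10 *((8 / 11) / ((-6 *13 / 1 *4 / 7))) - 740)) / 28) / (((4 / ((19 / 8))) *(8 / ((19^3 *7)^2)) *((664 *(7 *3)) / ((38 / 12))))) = -70430835931027 / 1295400468480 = -54.37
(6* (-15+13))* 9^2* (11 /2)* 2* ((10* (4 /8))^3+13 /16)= -5380749 /4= -1345187.25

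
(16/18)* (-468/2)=-208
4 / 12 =1 / 3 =0.33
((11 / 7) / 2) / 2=11 / 28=0.39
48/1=48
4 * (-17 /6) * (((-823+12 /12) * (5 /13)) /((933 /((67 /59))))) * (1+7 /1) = 24966880 /715611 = 34.89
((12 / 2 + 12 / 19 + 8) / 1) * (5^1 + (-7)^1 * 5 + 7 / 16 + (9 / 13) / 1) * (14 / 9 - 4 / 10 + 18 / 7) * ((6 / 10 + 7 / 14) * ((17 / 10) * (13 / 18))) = -18324727091 / 8618400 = -2126.23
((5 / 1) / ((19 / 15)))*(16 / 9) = 7.02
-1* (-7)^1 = 7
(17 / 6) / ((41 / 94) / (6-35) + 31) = 23171 / 253395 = 0.09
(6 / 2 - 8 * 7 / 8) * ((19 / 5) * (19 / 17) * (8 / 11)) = -11552 / 935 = -12.36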